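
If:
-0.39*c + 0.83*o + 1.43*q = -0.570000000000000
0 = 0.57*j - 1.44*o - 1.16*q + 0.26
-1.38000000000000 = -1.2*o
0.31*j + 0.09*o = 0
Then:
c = -1.11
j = -0.33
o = 1.15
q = -1.37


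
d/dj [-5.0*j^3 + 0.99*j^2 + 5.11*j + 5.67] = -15.0*j^2 + 1.98*j + 5.11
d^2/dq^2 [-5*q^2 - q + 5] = -10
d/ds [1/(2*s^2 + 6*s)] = (-s - 3/2)/(s^2*(s + 3)^2)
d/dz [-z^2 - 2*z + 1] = -2*z - 2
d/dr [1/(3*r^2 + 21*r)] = (-2*r - 7)/(3*r^2*(r + 7)^2)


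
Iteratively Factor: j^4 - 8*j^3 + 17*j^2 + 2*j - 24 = (j - 3)*(j^3 - 5*j^2 + 2*j + 8) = (j - 3)*(j + 1)*(j^2 - 6*j + 8) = (j - 4)*(j - 3)*(j + 1)*(j - 2)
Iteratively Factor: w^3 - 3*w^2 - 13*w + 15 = (w + 3)*(w^2 - 6*w + 5) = (w - 5)*(w + 3)*(w - 1)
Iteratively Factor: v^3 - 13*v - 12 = (v + 3)*(v^2 - 3*v - 4) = (v - 4)*(v + 3)*(v + 1)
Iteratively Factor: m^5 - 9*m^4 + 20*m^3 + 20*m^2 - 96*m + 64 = (m - 4)*(m^4 - 5*m^3 + 20*m - 16) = (m - 4)*(m - 1)*(m^3 - 4*m^2 - 4*m + 16) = (m - 4)*(m - 2)*(m - 1)*(m^2 - 2*m - 8) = (m - 4)^2*(m - 2)*(m - 1)*(m + 2)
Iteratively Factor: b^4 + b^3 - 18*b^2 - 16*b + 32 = (b + 2)*(b^3 - b^2 - 16*b + 16) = (b - 1)*(b + 2)*(b^2 - 16) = (b - 4)*(b - 1)*(b + 2)*(b + 4)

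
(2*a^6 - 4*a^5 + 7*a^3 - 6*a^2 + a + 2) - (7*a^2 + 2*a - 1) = 2*a^6 - 4*a^5 + 7*a^3 - 13*a^2 - a + 3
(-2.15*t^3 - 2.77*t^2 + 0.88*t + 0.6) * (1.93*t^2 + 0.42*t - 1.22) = -4.1495*t^5 - 6.2491*t^4 + 3.158*t^3 + 4.907*t^2 - 0.8216*t - 0.732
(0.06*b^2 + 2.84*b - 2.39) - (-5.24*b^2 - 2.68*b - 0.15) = 5.3*b^2 + 5.52*b - 2.24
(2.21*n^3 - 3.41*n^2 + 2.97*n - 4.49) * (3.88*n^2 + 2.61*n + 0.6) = 8.5748*n^5 - 7.4627*n^4 + 3.9495*n^3 - 11.7155*n^2 - 9.9369*n - 2.694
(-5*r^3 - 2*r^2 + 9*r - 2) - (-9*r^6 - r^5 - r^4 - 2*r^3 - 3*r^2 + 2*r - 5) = 9*r^6 + r^5 + r^4 - 3*r^3 + r^2 + 7*r + 3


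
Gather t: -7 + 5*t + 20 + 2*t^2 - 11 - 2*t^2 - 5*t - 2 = 0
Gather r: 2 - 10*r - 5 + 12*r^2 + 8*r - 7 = 12*r^2 - 2*r - 10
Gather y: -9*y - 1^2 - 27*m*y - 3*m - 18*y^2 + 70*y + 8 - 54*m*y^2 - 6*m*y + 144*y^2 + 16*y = -3*m + y^2*(126 - 54*m) + y*(77 - 33*m) + 7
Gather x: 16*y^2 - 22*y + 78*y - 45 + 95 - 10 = 16*y^2 + 56*y + 40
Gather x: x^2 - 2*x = x^2 - 2*x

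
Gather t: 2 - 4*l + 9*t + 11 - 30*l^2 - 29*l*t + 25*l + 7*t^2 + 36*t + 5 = -30*l^2 + 21*l + 7*t^2 + t*(45 - 29*l) + 18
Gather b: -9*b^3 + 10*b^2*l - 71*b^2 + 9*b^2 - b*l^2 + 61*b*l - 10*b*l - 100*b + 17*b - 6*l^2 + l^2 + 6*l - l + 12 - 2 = -9*b^3 + b^2*(10*l - 62) + b*(-l^2 + 51*l - 83) - 5*l^2 + 5*l + 10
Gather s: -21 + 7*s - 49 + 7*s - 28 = 14*s - 98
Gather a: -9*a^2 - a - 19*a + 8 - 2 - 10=-9*a^2 - 20*a - 4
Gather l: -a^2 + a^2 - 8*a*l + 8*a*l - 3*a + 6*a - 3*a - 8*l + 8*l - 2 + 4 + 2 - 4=0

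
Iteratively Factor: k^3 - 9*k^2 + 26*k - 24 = (k - 4)*(k^2 - 5*k + 6) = (k - 4)*(k - 2)*(k - 3)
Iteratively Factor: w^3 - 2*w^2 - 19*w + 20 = (w - 1)*(w^2 - w - 20) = (w - 1)*(w + 4)*(w - 5)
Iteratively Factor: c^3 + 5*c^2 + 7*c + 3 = (c + 1)*(c^2 + 4*c + 3) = (c + 1)^2*(c + 3)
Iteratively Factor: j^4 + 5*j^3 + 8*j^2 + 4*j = (j + 2)*(j^3 + 3*j^2 + 2*j) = (j + 1)*(j + 2)*(j^2 + 2*j) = j*(j + 1)*(j + 2)*(j + 2)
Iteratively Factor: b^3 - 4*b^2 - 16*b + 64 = (b - 4)*(b^2 - 16) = (b - 4)^2*(b + 4)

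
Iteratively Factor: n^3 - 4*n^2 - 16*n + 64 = (n + 4)*(n^2 - 8*n + 16) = (n - 4)*(n + 4)*(n - 4)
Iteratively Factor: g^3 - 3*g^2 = (g)*(g^2 - 3*g) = g*(g - 3)*(g)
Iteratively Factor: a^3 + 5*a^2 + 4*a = (a)*(a^2 + 5*a + 4) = a*(a + 4)*(a + 1)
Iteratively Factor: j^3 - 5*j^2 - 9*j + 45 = (j - 3)*(j^2 - 2*j - 15) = (j - 3)*(j + 3)*(j - 5)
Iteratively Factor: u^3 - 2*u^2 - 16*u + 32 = (u + 4)*(u^2 - 6*u + 8) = (u - 2)*(u + 4)*(u - 4)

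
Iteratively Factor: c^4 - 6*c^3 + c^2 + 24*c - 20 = (c + 2)*(c^3 - 8*c^2 + 17*c - 10) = (c - 1)*(c + 2)*(c^2 - 7*c + 10) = (c - 2)*(c - 1)*(c + 2)*(c - 5)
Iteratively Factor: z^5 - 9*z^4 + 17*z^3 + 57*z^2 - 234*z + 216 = (z - 4)*(z^4 - 5*z^3 - 3*z^2 + 45*z - 54) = (z - 4)*(z - 3)*(z^3 - 2*z^2 - 9*z + 18) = (z - 4)*(z - 3)*(z - 2)*(z^2 - 9) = (z - 4)*(z - 3)^2*(z - 2)*(z + 3)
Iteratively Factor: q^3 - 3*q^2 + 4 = (q + 1)*(q^2 - 4*q + 4) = (q - 2)*(q + 1)*(q - 2)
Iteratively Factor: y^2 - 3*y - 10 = (y - 5)*(y + 2)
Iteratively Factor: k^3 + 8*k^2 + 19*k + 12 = (k + 1)*(k^2 + 7*k + 12) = (k + 1)*(k + 4)*(k + 3)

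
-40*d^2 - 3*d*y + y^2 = (-8*d + y)*(5*d + y)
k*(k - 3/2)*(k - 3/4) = k^3 - 9*k^2/4 + 9*k/8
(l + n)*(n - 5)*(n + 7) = l*n^2 + 2*l*n - 35*l + n^3 + 2*n^2 - 35*n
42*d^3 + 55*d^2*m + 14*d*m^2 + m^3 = (d + m)*(6*d + m)*(7*d + m)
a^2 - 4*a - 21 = (a - 7)*(a + 3)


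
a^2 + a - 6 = (a - 2)*(a + 3)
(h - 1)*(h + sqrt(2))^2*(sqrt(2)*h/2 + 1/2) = sqrt(2)*h^4/2 - sqrt(2)*h^3/2 + 5*h^3/2 - 5*h^2/2 + 2*sqrt(2)*h^2 - 2*sqrt(2)*h + h - 1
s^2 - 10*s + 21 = (s - 7)*(s - 3)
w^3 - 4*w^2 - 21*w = w*(w - 7)*(w + 3)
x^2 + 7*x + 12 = (x + 3)*(x + 4)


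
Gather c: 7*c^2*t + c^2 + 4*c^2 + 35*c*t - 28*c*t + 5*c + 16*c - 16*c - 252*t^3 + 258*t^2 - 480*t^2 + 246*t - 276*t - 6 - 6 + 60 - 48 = c^2*(7*t + 5) + c*(7*t + 5) - 252*t^3 - 222*t^2 - 30*t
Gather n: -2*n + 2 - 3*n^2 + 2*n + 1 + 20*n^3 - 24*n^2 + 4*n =20*n^3 - 27*n^2 + 4*n + 3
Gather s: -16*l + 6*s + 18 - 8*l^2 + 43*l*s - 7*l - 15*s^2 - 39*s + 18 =-8*l^2 - 23*l - 15*s^2 + s*(43*l - 33) + 36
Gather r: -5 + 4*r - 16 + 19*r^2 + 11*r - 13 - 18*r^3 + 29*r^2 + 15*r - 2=-18*r^3 + 48*r^2 + 30*r - 36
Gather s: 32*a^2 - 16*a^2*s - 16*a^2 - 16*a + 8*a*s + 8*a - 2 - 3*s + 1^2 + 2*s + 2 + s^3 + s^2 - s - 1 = 16*a^2 - 8*a + s^3 + s^2 + s*(-16*a^2 + 8*a - 2)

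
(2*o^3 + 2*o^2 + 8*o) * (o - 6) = 2*o^4 - 10*o^3 - 4*o^2 - 48*o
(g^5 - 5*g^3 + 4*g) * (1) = g^5 - 5*g^3 + 4*g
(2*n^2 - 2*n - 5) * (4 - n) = -2*n^3 + 10*n^2 - 3*n - 20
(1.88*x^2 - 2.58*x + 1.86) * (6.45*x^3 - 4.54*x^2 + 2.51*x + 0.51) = 12.126*x^5 - 25.1762*x^4 + 28.429*x^3 - 13.9614*x^2 + 3.3528*x + 0.9486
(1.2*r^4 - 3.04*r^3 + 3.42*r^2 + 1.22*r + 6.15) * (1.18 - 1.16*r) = -1.392*r^5 + 4.9424*r^4 - 7.5544*r^3 + 2.6204*r^2 - 5.6944*r + 7.257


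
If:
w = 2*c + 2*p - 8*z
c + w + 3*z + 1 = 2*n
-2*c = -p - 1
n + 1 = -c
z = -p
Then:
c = 4/19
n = -23/19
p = -11/19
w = -102/19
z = 11/19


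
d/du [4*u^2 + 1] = 8*u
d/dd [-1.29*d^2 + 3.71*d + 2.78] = 3.71 - 2.58*d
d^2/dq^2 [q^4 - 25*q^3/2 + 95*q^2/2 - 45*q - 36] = 12*q^2 - 75*q + 95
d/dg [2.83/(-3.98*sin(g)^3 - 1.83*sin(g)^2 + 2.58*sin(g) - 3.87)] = (33.7902*sin(g)^2 + 10.3578*sin(g) - 7.3014)*cos(g)/(3.98*sin(g)^3 + 1.83*sin(g)^2 - 2.58*sin(g) + 3.87)^2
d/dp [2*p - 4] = 2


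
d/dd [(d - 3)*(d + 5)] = 2*d + 2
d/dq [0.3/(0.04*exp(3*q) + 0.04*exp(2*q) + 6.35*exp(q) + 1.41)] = (-0.036*exp(2*q) - 0.024*exp(q) - 1.905)*exp(q)/(0.04*exp(3*q) + 0.04*exp(2*q) + 6.35*exp(q) + 1.41)^2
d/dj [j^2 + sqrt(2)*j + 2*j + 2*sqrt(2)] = 2*j + sqrt(2) + 2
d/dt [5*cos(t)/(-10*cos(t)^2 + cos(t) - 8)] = 5*(10*sin(t)^2 - 2)*sin(t)/(10*sin(t)^2 + cos(t) - 18)^2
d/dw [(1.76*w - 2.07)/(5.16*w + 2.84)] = (80.906736*w + 44.530064)/(5.16*w + 2.84)^3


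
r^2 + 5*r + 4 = (r + 1)*(r + 4)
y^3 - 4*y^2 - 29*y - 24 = (y - 8)*(y + 1)*(y + 3)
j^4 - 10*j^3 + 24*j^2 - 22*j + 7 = (j - 7)*(j - 1)^3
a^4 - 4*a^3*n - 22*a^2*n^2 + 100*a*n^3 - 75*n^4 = (a - 5*n)*(a - 3*n)*(a - n)*(a + 5*n)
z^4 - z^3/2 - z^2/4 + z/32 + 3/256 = (z - 3/4)*(z - 1/4)*(z + 1/4)^2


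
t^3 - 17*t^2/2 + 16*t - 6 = (t - 6)*(t - 2)*(t - 1/2)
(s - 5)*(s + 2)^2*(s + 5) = s^4 + 4*s^3 - 21*s^2 - 100*s - 100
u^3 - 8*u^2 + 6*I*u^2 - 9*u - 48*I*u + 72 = (u - 8)*(u + 3*I)^2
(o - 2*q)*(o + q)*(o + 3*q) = o^3 + 2*o^2*q - 5*o*q^2 - 6*q^3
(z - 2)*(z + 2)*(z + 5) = z^3 + 5*z^2 - 4*z - 20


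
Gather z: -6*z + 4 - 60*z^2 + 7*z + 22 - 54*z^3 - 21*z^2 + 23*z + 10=-54*z^3 - 81*z^2 + 24*z + 36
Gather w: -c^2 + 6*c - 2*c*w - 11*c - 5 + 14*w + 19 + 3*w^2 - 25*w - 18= -c^2 - 5*c + 3*w^2 + w*(-2*c - 11) - 4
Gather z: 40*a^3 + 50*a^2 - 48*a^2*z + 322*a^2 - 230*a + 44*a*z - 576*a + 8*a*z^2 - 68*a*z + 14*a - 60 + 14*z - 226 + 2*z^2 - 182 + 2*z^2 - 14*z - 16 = 40*a^3 + 372*a^2 - 792*a + z^2*(8*a + 4) + z*(-48*a^2 - 24*a) - 484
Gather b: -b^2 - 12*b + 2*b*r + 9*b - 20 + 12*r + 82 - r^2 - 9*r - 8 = -b^2 + b*(2*r - 3) - r^2 + 3*r + 54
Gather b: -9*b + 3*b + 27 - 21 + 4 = 10 - 6*b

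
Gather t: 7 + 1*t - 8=t - 1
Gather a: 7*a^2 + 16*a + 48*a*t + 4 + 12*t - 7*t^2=7*a^2 + a*(48*t + 16) - 7*t^2 + 12*t + 4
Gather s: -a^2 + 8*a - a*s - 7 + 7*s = -a^2 + 8*a + s*(7 - a) - 7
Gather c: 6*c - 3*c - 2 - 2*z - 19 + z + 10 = 3*c - z - 11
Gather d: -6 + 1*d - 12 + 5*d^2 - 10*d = 5*d^2 - 9*d - 18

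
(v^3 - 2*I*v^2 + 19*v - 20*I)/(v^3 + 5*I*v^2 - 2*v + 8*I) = (v - 5*I)/(v + 2*I)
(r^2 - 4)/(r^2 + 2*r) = (r - 2)/r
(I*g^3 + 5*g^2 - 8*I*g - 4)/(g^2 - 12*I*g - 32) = (-I*g^3 - 5*g^2 + 8*I*g + 4)/(-g^2 + 12*I*g + 32)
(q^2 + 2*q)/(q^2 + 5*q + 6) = q/(q + 3)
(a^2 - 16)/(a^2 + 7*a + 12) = (a - 4)/(a + 3)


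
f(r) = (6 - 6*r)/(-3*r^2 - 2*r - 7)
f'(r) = (6 - 6*r)*(6*r + 2)/(-3*r^2 - 2*r - 7)^2 - 6/(-3*r^2 - 2*r - 7)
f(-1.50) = -1.40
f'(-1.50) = -0.35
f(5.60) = 0.25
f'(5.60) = -0.02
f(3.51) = 0.30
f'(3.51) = -0.02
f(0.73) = -0.16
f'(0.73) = 0.70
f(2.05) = 0.27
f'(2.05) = 0.09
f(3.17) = 0.30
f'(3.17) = -0.01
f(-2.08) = -1.17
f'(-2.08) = -0.39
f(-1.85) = -1.26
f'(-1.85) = -0.40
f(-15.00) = -0.15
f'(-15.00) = -0.01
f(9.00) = 0.18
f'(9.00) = -0.02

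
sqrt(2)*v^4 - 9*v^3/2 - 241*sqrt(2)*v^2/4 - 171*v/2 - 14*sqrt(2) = (v - 7*sqrt(2))*(v + sqrt(2)/2)*(v + 4*sqrt(2))*(sqrt(2)*v + 1/2)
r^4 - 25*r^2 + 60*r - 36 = (r - 3)*(r - 2)*(r - 1)*(r + 6)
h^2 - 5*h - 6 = (h - 6)*(h + 1)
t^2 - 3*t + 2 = (t - 2)*(t - 1)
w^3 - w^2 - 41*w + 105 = (w - 5)*(w - 3)*(w + 7)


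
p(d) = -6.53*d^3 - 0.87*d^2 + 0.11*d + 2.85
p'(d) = -19.59*d^2 - 1.74*d + 0.11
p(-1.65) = 29.63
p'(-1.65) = -50.35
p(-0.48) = 3.32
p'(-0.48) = -3.57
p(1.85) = -41.27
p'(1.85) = -70.16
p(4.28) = -524.59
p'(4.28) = -366.19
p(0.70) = 0.26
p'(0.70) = -10.71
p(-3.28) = 223.56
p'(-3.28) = -204.94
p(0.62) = 1.03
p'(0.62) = -8.50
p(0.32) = 2.58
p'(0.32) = -2.45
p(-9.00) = 4691.76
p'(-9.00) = -1571.02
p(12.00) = -11404.95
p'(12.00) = -2841.73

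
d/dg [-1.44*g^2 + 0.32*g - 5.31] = 0.32 - 2.88*g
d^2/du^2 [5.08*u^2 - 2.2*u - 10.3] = 10.1600000000000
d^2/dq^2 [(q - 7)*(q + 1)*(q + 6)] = 6*q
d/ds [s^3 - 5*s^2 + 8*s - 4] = 3*s^2 - 10*s + 8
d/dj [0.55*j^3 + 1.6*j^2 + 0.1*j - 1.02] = 1.65*j^2 + 3.2*j + 0.1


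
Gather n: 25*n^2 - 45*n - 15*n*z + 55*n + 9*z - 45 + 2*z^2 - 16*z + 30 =25*n^2 + n*(10 - 15*z) + 2*z^2 - 7*z - 15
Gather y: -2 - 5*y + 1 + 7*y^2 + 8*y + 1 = 7*y^2 + 3*y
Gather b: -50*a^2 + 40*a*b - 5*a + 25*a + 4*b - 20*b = -50*a^2 + 20*a + b*(40*a - 16)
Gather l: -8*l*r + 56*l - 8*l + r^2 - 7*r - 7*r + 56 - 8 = l*(48 - 8*r) + r^2 - 14*r + 48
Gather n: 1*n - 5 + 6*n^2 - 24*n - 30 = 6*n^2 - 23*n - 35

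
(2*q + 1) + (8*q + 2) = 10*q + 3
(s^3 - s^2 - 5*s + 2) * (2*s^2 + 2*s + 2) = 2*s^5 - 10*s^3 - 8*s^2 - 6*s + 4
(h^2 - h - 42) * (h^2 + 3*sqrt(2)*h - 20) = h^4 - h^3 + 3*sqrt(2)*h^3 - 62*h^2 - 3*sqrt(2)*h^2 - 126*sqrt(2)*h + 20*h + 840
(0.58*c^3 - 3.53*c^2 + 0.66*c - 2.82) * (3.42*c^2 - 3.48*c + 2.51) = 1.9836*c^5 - 14.091*c^4 + 15.9974*c^3 - 20.8015*c^2 + 11.4702*c - 7.0782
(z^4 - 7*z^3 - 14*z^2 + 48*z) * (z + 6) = z^5 - z^4 - 56*z^3 - 36*z^2 + 288*z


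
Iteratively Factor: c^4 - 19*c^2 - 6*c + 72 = (c + 3)*(c^3 - 3*c^2 - 10*c + 24) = (c + 3)^2*(c^2 - 6*c + 8) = (c - 4)*(c + 3)^2*(c - 2)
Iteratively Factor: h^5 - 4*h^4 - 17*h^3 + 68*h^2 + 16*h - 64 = (h + 4)*(h^4 - 8*h^3 + 15*h^2 + 8*h - 16) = (h + 1)*(h + 4)*(h^3 - 9*h^2 + 24*h - 16) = (h - 4)*(h + 1)*(h + 4)*(h^2 - 5*h + 4) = (h - 4)*(h - 1)*(h + 1)*(h + 4)*(h - 4)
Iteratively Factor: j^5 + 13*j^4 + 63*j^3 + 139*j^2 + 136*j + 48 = (j + 1)*(j^4 + 12*j^3 + 51*j^2 + 88*j + 48) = (j + 1)*(j + 3)*(j^3 + 9*j^2 + 24*j + 16) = (j + 1)^2*(j + 3)*(j^2 + 8*j + 16) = (j + 1)^2*(j + 3)*(j + 4)*(j + 4)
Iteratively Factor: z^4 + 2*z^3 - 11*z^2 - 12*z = (z - 3)*(z^3 + 5*z^2 + 4*z) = z*(z - 3)*(z^2 + 5*z + 4) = z*(z - 3)*(z + 4)*(z + 1)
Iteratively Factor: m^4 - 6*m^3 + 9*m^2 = (m - 3)*(m^3 - 3*m^2) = m*(m - 3)*(m^2 - 3*m) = m^2*(m - 3)*(m - 3)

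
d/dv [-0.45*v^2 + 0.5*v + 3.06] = 0.5 - 0.9*v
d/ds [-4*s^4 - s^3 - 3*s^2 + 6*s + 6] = -16*s^3 - 3*s^2 - 6*s + 6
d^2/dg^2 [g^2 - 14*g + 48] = 2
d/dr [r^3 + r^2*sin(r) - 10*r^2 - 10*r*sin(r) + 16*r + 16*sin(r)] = r^2*cos(r) + 3*r^2 + 2*r*sin(r) - 10*r*cos(r) - 20*r - 10*sin(r) + 16*cos(r) + 16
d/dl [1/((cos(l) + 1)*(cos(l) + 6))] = (2*cos(l) + 7)*sin(l)/((cos(l) + 1)^2*(cos(l) + 6)^2)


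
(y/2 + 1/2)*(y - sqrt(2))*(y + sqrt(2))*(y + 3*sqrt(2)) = y^4/2 + y^3/2 + 3*sqrt(2)*y^3/2 - y^2 + 3*sqrt(2)*y^2/2 - 3*sqrt(2)*y - y - 3*sqrt(2)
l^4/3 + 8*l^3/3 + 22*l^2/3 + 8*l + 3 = (l/3 + 1)*(l + 1)^2*(l + 3)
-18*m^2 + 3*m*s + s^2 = (-3*m + s)*(6*m + s)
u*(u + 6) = u^2 + 6*u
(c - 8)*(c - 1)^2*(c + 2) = c^4 - 8*c^3 - 3*c^2 + 26*c - 16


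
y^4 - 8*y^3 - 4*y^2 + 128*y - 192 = (y - 6)*(y - 4)*(y - 2)*(y + 4)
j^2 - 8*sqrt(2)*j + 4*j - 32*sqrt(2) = (j + 4)*(j - 8*sqrt(2))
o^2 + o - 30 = (o - 5)*(o + 6)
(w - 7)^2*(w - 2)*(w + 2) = w^4 - 14*w^3 + 45*w^2 + 56*w - 196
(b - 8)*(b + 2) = b^2 - 6*b - 16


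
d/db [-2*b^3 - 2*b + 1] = -6*b^2 - 2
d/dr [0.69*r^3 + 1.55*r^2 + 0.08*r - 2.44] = 2.07*r^2 + 3.1*r + 0.08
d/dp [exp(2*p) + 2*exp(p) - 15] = 2*(exp(p) + 1)*exp(p)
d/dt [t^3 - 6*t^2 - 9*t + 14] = 3*t^2 - 12*t - 9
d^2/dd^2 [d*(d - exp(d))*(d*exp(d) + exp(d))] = (d^3 - 4*d^2*exp(d) + 7*d^2 - 12*d*exp(d) + 10*d - 6*exp(d) + 2)*exp(d)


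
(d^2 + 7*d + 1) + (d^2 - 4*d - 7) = 2*d^2 + 3*d - 6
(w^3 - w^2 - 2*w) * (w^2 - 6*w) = w^5 - 7*w^4 + 4*w^3 + 12*w^2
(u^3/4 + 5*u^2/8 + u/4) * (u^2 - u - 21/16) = u^5/4 + 3*u^4/8 - 45*u^3/64 - 137*u^2/128 - 21*u/64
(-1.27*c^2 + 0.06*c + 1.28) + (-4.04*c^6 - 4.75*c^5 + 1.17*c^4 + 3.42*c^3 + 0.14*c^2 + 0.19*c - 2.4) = -4.04*c^6 - 4.75*c^5 + 1.17*c^4 + 3.42*c^3 - 1.13*c^2 + 0.25*c - 1.12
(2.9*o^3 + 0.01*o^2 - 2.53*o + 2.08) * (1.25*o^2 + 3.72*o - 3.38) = 3.625*o^5 + 10.8005*o^4 - 12.9273*o^3 - 6.8454*o^2 + 16.289*o - 7.0304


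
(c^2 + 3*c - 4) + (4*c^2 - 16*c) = 5*c^2 - 13*c - 4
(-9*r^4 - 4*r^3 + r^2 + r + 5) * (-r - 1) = 9*r^5 + 13*r^4 + 3*r^3 - 2*r^2 - 6*r - 5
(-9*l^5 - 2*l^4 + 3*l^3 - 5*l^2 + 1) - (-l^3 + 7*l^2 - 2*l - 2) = -9*l^5 - 2*l^4 + 4*l^3 - 12*l^2 + 2*l + 3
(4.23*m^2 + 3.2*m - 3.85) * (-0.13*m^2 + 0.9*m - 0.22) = -0.5499*m^4 + 3.391*m^3 + 2.4499*m^2 - 4.169*m + 0.847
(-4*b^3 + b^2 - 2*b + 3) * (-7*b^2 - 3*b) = 28*b^5 + 5*b^4 + 11*b^3 - 15*b^2 - 9*b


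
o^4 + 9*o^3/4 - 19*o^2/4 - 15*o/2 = o*(o - 2)*(o + 5/4)*(o + 3)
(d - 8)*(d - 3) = d^2 - 11*d + 24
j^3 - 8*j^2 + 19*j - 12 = (j - 4)*(j - 3)*(j - 1)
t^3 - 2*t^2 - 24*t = t*(t - 6)*(t + 4)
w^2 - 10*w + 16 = (w - 8)*(w - 2)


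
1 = 1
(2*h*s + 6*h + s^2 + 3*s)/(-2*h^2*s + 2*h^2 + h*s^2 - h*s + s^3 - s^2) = (s + 3)/(-h*s + h + s^2 - s)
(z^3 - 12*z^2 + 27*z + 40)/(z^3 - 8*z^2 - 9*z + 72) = (z^2 - 4*z - 5)/(z^2 - 9)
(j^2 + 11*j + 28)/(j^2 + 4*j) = (j + 7)/j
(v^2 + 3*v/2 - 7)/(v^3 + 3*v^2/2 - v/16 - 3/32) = 16*(2*v^2 + 3*v - 14)/(32*v^3 + 48*v^2 - 2*v - 3)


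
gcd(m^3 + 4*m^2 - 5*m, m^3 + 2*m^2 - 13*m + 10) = m^2 + 4*m - 5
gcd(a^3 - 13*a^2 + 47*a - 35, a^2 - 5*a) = a - 5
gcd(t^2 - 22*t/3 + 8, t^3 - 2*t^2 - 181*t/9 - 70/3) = t - 6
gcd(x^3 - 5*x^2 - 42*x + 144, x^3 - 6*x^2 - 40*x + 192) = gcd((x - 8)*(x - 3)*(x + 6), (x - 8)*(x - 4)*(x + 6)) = x^2 - 2*x - 48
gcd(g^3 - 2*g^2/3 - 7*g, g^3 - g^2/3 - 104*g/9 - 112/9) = g + 7/3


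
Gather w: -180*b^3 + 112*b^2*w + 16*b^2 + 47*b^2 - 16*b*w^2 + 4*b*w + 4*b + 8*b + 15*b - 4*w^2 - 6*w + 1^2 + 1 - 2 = -180*b^3 + 63*b^2 + 27*b + w^2*(-16*b - 4) + w*(112*b^2 + 4*b - 6)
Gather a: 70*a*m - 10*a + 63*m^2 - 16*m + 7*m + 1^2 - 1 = a*(70*m - 10) + 63*m^2 - 9*m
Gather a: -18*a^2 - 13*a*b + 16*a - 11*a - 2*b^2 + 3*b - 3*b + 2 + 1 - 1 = -18*a^2 + a*(5 - 13*b) - 2*b^2 + 2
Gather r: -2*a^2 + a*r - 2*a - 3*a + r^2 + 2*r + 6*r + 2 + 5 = -2*a^2 - 5*a + r^2 + r*(a + 8) + 7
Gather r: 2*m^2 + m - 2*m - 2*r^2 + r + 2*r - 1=2*m^2 - m - 2*r^2 + 3*r - 1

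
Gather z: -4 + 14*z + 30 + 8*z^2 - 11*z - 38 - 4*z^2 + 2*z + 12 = 4*z^2 + 5*z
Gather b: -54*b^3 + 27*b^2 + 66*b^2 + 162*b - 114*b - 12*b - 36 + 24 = -54*b^3 + 93*b^2 + 36*b - 12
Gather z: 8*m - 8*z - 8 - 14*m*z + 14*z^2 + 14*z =8*m + 14*z^2 + z*(6 - 14*m) - 8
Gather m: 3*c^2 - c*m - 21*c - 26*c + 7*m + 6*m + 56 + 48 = 3*c^2 - 47*c + m*(13 - c) + 104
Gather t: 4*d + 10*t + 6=4*d + 10*t + 6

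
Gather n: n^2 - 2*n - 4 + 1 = n^2 - 2*n - 3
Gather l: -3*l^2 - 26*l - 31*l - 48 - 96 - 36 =-3*l^2 - 57*l - 180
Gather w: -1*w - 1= -w - 1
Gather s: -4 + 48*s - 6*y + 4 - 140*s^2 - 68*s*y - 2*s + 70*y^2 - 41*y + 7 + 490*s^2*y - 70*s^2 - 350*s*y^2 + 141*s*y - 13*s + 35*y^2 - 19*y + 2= s^2*(490*y - 210) + s*(-350*y^2 + 73*y + 33) + 105*y^2 - 66*y + 9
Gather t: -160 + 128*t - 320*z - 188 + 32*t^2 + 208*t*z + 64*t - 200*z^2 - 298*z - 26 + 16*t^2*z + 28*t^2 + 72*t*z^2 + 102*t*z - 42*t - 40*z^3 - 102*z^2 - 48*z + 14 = t^2*(16*z + 60) + t*(72*z^2 + 310*z + 150) - 40*z^3 - 302*z^2 - 666*z - 360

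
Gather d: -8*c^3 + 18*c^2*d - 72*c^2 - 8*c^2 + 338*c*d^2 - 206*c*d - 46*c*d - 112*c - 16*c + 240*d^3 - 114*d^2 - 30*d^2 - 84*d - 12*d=-8*c^3 - 80*c^2 - 128*c + 240*d^3 + d^2*(338*c - 144) + d*(18*c^2 - 252*c - 96)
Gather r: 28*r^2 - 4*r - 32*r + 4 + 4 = 28*r^2 - 36*r + 8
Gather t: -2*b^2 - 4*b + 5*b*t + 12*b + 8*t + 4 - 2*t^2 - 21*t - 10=-2*b^2 + 8*b - 2*t^2 + t*(5*b - 13) - 6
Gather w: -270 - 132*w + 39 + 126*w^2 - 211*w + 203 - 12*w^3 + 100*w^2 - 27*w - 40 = -12*w^3 + 226*w^2 - 370*w - 68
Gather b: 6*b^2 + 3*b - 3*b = 6*b^2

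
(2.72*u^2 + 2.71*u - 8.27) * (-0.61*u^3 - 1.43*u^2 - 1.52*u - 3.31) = -1.6592*u^5 - 5.5427*u^4 - 2.965*u^3 - 1.2963*u^2 + 3.6003*u + 27.3737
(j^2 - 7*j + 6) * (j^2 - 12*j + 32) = j^4 - 19*j^3 + 122*j^2 - 296*j + 192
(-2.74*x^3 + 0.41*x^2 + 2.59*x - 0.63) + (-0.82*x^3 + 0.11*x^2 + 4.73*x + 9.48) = -3.56*x^3 + 0.52*x^2 + 7.32*x + 8.85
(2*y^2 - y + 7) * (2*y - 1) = 4*y^3 - 4*y^2 + 15*y - 7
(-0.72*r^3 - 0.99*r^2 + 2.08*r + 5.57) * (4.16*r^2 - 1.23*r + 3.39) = -2.9952*r^5 - 3.2328*r^4 + 7.4297*r^3 + 17.2567*r^2 + 0.2001*r + 18.8823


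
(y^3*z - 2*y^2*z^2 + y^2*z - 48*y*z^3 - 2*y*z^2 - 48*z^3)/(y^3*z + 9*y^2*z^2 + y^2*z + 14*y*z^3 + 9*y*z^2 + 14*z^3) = (y^2 - 2*y*z - 48*z^2)/(y^2 + 9*y*z + 14*z^2)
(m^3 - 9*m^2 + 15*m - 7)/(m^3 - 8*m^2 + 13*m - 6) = (m - 7)/(m - 6)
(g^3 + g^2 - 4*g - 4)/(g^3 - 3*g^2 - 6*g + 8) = (g^2 - g - 2)/(g^2 - 5*g + 4)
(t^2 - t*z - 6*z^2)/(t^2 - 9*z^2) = (t + 2*z)/(t + 3*z)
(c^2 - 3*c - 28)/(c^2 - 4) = (c^2 - 3*c - 28)/(c^2 - 4)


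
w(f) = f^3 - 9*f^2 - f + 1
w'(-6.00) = 215.00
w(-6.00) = -533.00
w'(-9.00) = 404.00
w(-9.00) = -1448.00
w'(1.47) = -20.98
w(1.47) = -16.74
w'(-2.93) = 77.49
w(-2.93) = -98.49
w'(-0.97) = 19.28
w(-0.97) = -7.41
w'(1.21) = -18.39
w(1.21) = -11.62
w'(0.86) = -14.26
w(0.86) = -5.88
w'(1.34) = -19.73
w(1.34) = -14.09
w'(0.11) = -2.94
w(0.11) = 0.78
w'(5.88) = -3.12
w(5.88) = -112.75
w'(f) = 3*f^2 - 18*f - 1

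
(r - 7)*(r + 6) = r^2 - r - 42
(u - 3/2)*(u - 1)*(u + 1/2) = u^3 - 2*u^2 + u/4 + 3/4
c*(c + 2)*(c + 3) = c^3 + 5*c^2 + 6*c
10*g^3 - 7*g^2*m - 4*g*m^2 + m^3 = (-5*g + m)*(-g + m)*(2*g + m)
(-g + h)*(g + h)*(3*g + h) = -3*g^3 - g^2*h + 3*g*h^2 + h^3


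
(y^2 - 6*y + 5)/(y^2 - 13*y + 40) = (y - 1)/(y - 8)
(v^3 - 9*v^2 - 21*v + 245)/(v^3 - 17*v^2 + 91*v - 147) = (v + 5)/(v - 3)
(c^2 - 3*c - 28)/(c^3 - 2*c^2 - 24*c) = (c - 7)/(c*(c - 6))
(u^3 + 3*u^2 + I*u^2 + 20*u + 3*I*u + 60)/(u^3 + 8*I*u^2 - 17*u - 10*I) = (u^2 + u*(3 - 4*I) - 12*I)/(u^2 + 3*I*u - 2)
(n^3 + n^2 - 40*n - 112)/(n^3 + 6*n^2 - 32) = (n - 7)/(n - 2)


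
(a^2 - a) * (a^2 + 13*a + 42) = a^4 + 12*a^3 + 29*a^2 - 42*a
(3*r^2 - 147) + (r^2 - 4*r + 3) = 4*r^2 - 4*r - 144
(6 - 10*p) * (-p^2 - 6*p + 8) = 10*p^3 + 54*p^2 - 116*p + 48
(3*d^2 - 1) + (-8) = 3*d^2 - 9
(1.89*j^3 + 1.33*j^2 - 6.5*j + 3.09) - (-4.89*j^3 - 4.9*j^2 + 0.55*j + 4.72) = 6.78*j^3 + 6.23*j^2 - 7.05*j - 1.63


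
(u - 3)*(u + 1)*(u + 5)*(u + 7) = u^4 + 10*u^3 + 8*u^2 - 106*u - 105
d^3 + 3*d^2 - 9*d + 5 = (d - 1)^2*(d + 5)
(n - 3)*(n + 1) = n^2 - 2*n - 3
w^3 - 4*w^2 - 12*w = w*(w - 6)*(w + 2)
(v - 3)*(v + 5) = v^2 + 2*v - 15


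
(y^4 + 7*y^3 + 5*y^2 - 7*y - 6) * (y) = y^5 + 7*y^4 + 5*y^3 - 7*y^2 - 6*y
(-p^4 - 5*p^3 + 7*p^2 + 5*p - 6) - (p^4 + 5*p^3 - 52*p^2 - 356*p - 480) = -2*p^4 - 10*p^3 + 59*p^2 + 361*p + 474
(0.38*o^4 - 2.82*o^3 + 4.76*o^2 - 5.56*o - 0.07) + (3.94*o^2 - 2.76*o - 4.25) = 0.38*o^4 - 2.82*o^3 + 8.7*o^2 - 8.32*o - 4.32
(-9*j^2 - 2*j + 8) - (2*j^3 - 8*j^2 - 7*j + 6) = -2*j^3 - j^2 + 5*j + 2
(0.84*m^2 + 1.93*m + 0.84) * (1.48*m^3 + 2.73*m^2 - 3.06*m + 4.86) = 1.2432*m^5 + 5.1496*m^4 + 3.9417*m^3 + 0.469799999999999*m^2 + 6.8094*m + 4.0824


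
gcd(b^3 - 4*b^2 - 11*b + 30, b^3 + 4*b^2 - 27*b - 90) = b^2 - 2*b - 15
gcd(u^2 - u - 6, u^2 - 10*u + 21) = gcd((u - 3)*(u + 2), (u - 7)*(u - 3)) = u - 3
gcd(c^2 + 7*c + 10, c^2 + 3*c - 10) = c + 5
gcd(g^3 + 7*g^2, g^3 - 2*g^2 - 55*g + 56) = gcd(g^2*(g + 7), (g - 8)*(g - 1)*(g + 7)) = g + 7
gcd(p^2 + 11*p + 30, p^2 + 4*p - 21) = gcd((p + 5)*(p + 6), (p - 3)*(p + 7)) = 1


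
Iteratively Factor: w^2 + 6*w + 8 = (w + 4)*(w + 2)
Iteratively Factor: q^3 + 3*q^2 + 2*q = (q)*(q^2 + 3*q + 2) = q*(q + 2)*(q + 1)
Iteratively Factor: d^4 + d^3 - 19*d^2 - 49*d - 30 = (d + 3)*(d^3 - 2*d^2 - 13*d - 10) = (d - 5)*(d + 3)*(d^2 + 3*d + 2) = (d - 5)*(d + 1)*(d + 3)*(d + 2)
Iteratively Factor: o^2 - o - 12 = (o - 4)*(o + 3)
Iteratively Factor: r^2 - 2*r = (r)*(r - 2)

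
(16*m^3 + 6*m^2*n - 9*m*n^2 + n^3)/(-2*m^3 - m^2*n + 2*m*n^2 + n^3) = (-16*m^2 + 10*m*n - n^2)/(2*m^2 - m*n - n^2)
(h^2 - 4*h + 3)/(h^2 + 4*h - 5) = (h - 3)/(h + 5)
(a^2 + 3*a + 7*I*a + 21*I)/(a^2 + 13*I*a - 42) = (a + 3)/(a + 6*I)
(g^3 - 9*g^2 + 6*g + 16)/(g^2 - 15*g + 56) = (g^2 - g - 2)/(g - 7)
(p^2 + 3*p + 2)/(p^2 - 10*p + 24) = (p^2 + 3*p + 2)/(p^2 - 10*p + 24)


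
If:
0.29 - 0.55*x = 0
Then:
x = 0.53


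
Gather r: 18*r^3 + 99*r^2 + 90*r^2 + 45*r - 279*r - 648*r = 18*r^3 + 189*r^2 - 882*r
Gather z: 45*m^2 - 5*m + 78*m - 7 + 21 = 45*m^2 + 73*m + 14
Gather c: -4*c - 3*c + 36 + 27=63 - 7*c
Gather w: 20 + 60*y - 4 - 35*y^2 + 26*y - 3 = -35*y^2 + 86*y + 13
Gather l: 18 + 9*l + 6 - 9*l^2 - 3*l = -9*l^2 + 6*l + 24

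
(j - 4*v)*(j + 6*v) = j^2 + 2*j*v - 24*v^2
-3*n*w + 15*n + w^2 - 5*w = (-3*n + w)*(w - 5)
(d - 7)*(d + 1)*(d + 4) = d^3 - 2*d^2 - 31*d - 28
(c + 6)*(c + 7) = c^2 + 13*c + 42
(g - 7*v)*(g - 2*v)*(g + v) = g^3 - 8*g^2*v + 5*g*v^2 + 14*v^3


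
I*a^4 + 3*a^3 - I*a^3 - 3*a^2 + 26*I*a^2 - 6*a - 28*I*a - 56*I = (a - 2)*(a - 7*I)*(a + 4*I)*(I*a + I)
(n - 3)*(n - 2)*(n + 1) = n^3 - 4*n^2 + n + 6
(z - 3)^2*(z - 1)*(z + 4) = z^4 - 3*z^3 - 13*z^2 + 51*z - 36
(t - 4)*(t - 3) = t^2 - 7*t + 12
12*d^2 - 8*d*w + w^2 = (-6*d + w)*(-2*d + w)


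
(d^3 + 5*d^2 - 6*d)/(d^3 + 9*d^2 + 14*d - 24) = d/(d + 4)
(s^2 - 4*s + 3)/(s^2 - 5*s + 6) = (s - 1)/(s - 2)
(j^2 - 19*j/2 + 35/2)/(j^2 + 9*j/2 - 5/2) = (2*j^2 - 19*j + 35)/(2*j^2 + 9*j - 5)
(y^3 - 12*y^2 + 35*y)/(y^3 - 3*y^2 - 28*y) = (y - 5)/(y + 4)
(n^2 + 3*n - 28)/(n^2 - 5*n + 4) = (n + 7)/(n - 1)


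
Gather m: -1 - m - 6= -m - 7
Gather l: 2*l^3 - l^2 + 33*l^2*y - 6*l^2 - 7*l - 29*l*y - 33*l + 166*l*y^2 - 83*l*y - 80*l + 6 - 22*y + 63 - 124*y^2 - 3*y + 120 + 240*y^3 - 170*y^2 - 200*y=2*l^3 + l^2*(33*y - 7) + l*(166*y^2 - 112*y - 120) + 240*y^3 - 294*y^2 - 225*y + 189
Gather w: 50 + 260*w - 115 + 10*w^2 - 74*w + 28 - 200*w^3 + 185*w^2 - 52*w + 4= -200*w^3 + 195*w^2 + 134*w - 33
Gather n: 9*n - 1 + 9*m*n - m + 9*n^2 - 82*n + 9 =-m + 9*n^2 + n*(9*m - 73) + 8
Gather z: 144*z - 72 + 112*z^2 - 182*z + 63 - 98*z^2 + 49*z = 14*z^2 + 11*z - 9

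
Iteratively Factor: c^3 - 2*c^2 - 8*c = (c)*(c^2 - 2*c - 8) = c*(c + 2)*(c - 4)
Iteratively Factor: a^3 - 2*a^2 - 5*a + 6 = (a - 1)*(a^2 - a - 6) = (a - 3)*(a - 1)*(a + 2)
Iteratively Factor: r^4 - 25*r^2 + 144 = (r - 4)*(r^3 + 4*r^2 - 9*r - 36) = (r - 4)*(r + 4)*(r^2 - 9) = (r - 4)*(r + 3)*(r + 4)*(r - 3)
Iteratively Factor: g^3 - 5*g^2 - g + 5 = (g + 1)*(g^2 - 6*g + 5) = (g - 1)*(g + 1)*(g - 5)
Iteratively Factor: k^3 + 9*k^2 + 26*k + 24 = (k + 2)*(k^2 + 7*k + 12) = (k + 2)*(k + 3)*(k + 4)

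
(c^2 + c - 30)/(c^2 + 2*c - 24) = (c - 5)/(c - 4)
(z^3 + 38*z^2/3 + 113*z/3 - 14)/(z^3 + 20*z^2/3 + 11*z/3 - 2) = (z + 7)/(z + 1)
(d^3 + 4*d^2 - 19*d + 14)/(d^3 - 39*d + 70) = (d - 1)/(d - 5)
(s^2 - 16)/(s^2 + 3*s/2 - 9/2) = 2*(s^2 - 16)/(2*s^2 + 3*s - 9)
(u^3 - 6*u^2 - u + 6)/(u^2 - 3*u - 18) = (u^2 - 1)/(u + 3)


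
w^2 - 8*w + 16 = (w - 4)^2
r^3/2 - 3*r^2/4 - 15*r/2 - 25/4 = (r/2 + 1/2)*(r - 5)*(r + 5/2)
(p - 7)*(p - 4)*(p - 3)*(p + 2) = p^4 - 12*p^3 + 33*p^2 + 38*p - 168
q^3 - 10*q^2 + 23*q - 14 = (q - 7)*(q - 2)*(q - 1)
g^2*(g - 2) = g^3 - 2*g^2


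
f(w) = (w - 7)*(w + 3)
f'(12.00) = 20.00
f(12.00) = 75.00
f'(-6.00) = -16.00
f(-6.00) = 39.00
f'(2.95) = 1.90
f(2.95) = -24.10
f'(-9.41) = -22.82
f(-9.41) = 105.19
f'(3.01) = 2.02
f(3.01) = -23.98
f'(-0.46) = -4.92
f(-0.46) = -18.95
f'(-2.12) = -8.24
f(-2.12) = -8.03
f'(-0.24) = -4.48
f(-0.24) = -19.98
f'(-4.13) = -12.26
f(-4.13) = 12.58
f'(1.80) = -0.40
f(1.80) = -24.96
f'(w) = 2*w - 4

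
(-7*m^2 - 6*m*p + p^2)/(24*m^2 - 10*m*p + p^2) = (-7*m^2 - 6*m*p + p^2)/(24*m^2 - 10*m*p + p^2)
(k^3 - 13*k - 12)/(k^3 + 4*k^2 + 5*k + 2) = (k^2 - k - 12)/(k^2 + 3*k + 2)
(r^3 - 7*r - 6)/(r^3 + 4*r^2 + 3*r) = (r^2 - r - 6)/(r*(r + 3))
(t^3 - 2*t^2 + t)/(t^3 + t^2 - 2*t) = (t - 1)/(t + 2)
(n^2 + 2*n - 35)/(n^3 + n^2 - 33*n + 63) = (n - 5)/(n^2 - 6*n + 9)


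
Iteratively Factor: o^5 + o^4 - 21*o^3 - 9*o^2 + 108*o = (o - 3)*(o^4 + 4*o^3 - 9*o^2 - 36*o) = (o - 3)*(o + 3)*(o^3 + o^2 - 12*o) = (o - 3)^2*(o + 3)*(o^2 + 4*o) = o*(o - 3)^2*(o + 3)*(o + 4)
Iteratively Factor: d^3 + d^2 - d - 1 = (d + 1)*(d^2 - 1) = (d + 1)^2*(d - 1)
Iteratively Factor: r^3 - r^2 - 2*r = (r + 1)*(r^2 - 2*r) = r*(r + 1)*(r - 2)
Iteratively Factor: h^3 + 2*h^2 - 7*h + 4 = (h - 1)*(h^2 + 3*h - 4) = (h - 1)*(h + 4)*(h - 1)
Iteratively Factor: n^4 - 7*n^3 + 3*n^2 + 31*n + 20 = (n + 1)*(n^3 - 8*n^2 + 11*n + 20) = (n + 1)^2*(n^2 - 9*n + 20) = (n - 4)*(n + 1)^2*(n - 5)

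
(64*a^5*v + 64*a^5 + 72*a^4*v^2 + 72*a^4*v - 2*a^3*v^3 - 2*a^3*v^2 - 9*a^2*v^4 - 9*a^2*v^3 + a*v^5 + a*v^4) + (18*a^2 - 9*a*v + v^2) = 64*a^5*v + 64*a^5 + 72*a^4*v^2 + 72*a^4*v - 2*a^3*v^3 - 2*a^3*v^2 - 9*a^2*v^4 - 9*a^2*v^3 + 18*a^2 + a*v^5 + a*v^4 - 9*a*v + v^2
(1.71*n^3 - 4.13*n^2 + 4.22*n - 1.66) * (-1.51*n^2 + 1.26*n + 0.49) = -2.5821*n^5 + 8.3909*n^4 - 10.7381*n^3 + 5.8001*n^2 - 0.0238000000000005*n - 0.8134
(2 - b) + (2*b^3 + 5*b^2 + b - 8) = 2*b^3 + 5*b^2 - 6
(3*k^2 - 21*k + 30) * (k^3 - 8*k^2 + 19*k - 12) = 3*k^5 - 45*k^4 + 255*k^3 - 675*k^2 + 822*k - 360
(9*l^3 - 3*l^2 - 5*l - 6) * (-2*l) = -18*l^4 + 6*l^3 + 10*l^2 + 12*l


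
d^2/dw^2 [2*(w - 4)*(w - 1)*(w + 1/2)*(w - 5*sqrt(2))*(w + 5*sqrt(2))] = 40*w^3 - 108*w^2 - 582*w + 908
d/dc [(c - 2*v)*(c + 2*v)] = 2*c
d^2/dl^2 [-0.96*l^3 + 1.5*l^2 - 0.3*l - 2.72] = 3.0 - 5.76*l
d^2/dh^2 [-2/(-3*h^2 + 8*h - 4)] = 4*(-9*h^2 + 24*h + 4*(3*h - 4)^2 - 12)/(3*h^2 - 8*h + 4)^3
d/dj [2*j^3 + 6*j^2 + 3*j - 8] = 6*j^2 + 12*j + 3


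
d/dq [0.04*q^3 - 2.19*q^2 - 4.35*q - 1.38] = 0.12*q^2 - 4.38*q - 4.35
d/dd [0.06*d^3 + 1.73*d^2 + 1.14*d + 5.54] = 0.18*d^2 + 3.46*d + 1.14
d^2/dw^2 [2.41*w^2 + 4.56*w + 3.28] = 4.82000000000000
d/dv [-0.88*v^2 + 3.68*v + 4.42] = 3.68 - 1.76*v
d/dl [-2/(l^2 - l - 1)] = 2*(2*l - 1)/(-l^2 + l + 1)^2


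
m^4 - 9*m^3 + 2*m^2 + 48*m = m*(m - 8)*(m - 3)*(m + 2)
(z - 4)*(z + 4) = z^2 - 16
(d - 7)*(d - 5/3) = d^2 - 26*d/3 + 35/3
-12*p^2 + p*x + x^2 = (-3*p + x)*(4*p + x)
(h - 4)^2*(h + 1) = h^3 - 7*h^2 + 8*h + 16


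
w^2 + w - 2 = (w - 1)*(w + 2)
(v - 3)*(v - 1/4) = v^2 - 13*v/4 + 3/4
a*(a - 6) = a^2 - 6*a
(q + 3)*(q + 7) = q^2 + 10*q + 21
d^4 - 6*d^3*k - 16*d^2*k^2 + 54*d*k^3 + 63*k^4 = (d - 7*k)*(d - 3*k)*(d + k)*(d + 3*k)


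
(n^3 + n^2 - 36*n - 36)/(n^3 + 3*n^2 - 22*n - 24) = (n - 6)/(n - 4)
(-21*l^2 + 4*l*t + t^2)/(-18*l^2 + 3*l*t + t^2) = (7*l + t)/(6*l + t)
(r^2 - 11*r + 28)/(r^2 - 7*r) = (r - 4)/r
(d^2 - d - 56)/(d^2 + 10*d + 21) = (d - 8)/(d + 3)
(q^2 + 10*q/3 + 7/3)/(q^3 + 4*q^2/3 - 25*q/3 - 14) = (q + 1)/(q^2 - q - 6)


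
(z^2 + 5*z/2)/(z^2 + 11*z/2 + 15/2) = z/(z + 3)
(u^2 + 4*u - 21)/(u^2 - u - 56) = (u - 3)/(u - 8)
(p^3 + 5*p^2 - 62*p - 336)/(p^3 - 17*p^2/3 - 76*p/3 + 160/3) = 3*(p^2 + 13*p + 42)/(3*p^2 + 7*p - 20)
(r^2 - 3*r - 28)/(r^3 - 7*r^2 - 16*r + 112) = 1/(r - 4)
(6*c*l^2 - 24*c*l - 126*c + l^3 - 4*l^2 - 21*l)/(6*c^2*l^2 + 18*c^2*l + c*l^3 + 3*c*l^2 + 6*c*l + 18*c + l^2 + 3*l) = (l - 7)/(c*l + 1)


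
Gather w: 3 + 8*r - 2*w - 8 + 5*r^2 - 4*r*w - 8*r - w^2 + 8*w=5*r^2 - w^2 + w*(6 - 4*r) - 5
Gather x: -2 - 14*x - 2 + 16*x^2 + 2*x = 16*x^2 - 12*x - 4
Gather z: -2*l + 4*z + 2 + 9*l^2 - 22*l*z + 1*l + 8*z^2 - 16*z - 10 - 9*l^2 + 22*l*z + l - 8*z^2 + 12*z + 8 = 0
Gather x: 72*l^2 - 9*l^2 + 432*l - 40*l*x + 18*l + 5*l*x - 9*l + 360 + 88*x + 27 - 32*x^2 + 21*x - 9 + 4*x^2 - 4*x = 63*l^2 + 441*l - 28*x^2 + x*(105 - 35*l) + 378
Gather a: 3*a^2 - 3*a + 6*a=3*a^2 + 3*a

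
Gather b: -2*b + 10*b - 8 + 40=8*b + 32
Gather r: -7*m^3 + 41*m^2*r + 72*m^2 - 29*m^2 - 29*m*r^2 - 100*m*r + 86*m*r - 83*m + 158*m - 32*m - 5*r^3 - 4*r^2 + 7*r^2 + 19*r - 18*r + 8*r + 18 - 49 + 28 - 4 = -7*m^3 + 43*m^2 + 43*m - 5*r^3 + r^2*(3 - 29*m) + r*(41*m^2 - 14*m + 9) - 7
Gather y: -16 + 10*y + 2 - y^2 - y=-y^2 + 9*y - 14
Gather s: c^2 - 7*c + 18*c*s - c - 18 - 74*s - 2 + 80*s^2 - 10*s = c^2 - 8*c + 80*s^2 + s*(18*c - 84) - 20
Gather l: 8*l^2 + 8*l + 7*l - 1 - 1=8*l^2 + 15*l - 2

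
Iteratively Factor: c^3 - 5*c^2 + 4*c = (c - 4)*(c^2 - c) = (c - 4)*(c - 1)*(c)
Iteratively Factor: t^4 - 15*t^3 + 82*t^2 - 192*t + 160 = (t - 5)*(t^3 - 10*t^2 + 32*t - 32) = (t - 5)*(t - 4)*(t^2 - 6*t + 8) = (t - 5)*(t - 4)*(t - 2)*(t - 4)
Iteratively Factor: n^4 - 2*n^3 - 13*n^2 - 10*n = (n)*(n^3 - 2*n^2 - 13*n - 10) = n*(n - 5)*(n^2 + 3*n + 2) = n*(n - 5)*(n + 1)*(n + 2)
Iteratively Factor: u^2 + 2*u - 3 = (u - 1)*(u + 3)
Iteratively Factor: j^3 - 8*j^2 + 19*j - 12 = (j - 1)*(j^2 - 7*j + 12) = (j - 3)*(j - 1)*(j - 4)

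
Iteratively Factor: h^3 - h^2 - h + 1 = (h + 1)*(h^2 - 2*h + 1) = (h - 1)*(h + 1)*(h - 1)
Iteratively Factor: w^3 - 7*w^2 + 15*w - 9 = (w - 3)*(w^2 - 4*w + 3) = (w - 3)*(w - 1)*(w - 3)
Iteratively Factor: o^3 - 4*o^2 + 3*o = (o - 1)*(o^2 - 3*o) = o*(o - 1)*(o - 3)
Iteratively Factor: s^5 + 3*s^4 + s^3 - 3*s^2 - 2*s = (s + 1)*(s^4 + 2*s^3 - s^2 - 2*s) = (s + 1)^2*(s^3 + s^2 - 2*s) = s*(s + 1)^2*(s^2 + s - 2) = s*(s + 1)^2*(s + 2)*(s - 1)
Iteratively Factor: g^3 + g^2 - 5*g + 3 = (g - 1)*(g^2 + 2*g - 3) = (g - 1)^2*(g + 3)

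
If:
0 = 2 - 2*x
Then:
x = 1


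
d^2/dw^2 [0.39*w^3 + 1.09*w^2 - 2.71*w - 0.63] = 2.34*w + 2.18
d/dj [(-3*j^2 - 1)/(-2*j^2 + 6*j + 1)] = 2*(-9*j^2 - 5*j + 3)/(4*j^4 - 24*j^3 + 32*j^2 + 12*j + 1)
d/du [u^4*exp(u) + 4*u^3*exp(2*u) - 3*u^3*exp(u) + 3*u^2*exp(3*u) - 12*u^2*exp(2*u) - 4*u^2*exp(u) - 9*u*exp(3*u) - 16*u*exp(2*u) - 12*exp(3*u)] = (u^4 + 8*u^3*exp(u) + u^3 + 9*u^2*exp(2*u) - 12*u^2*exp(u) - 13*u^2 - 21*u*exp(2*u) - 56*u*exp(u) - 8*u - 45*exp(2*u) - 16*exp(u))*exp(u)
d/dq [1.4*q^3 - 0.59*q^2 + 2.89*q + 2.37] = 4.2*q^2 - 1.18*q + 2.89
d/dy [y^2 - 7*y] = 2*y - 7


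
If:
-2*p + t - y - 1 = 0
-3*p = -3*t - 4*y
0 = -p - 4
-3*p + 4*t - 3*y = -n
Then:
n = 103/7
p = -4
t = -40/7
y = 9/7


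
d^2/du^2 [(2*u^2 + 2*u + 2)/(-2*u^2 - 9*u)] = 4*(14*u^3 - 12*u^2 - 54*u - 81)/(u^3*(8*u^3 + 108*u^2 + 486*u + 729))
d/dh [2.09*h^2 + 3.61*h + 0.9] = 4.18*h + 3.61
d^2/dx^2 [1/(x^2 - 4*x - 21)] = 2*(x^2 - 4*x - 4*(x - 2)^2 - 21)/(-x^2 + 4*x + 21)^3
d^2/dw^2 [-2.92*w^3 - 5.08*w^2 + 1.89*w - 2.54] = -17.52*w - 10.16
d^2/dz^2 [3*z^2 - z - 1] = 6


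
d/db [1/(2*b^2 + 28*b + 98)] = (-b - 7)/(b^2 + 14*b + 49)^2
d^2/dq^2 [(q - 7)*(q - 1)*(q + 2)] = 6*q - 12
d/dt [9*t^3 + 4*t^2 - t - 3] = 27*t^2 + 8*t - 1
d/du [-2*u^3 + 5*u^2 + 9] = 2*u*(5 - 3*u)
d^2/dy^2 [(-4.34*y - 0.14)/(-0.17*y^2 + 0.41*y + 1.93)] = ((3.5112 - 4.4268*y)*(-0.17*y^2 + 0.41*y + 1.93) - (0.34*y - 0.41)*(0.68*y - 0.82)*(4.34*y + 0.14))/(-0.17*y^2 + 0.41*y + 1.93)^3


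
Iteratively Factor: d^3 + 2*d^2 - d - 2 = (d - 1)*(d^2 + 3*d + 2) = (d - 1)*(d + 2)*(d + 1)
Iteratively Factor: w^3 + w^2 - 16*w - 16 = (w + 1)*(w^2 - 16) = (w + 1)*(w + 4)*(w - 4)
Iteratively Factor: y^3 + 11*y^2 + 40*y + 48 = (y + 4)*(y^2 + 7*y + 12) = (y + 3)*(y + 4)*(y + 4)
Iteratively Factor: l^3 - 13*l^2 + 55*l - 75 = (l - 3)*(l^2 - 10*l + 25) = (l - 5)*(l - 3)*(l - 5)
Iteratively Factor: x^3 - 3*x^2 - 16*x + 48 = (x + 4)*(x^2 - 7*x + 12) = (x - 3)*(x + 4)*(x - 4)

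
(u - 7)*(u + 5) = u^2 - 2*u - 35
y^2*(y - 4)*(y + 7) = y^4 + 3*y^3 - 28*y^2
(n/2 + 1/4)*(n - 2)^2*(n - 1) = n^4/2 - 9*n^3/4 + 11*n^2/4 - 1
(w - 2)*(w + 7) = w^2 + 5*w - 14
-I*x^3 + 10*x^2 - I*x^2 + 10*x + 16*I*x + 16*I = (x + 2*I)*(x + 8*I)*(-I*x - I)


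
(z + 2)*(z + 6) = z^2 + 8*z + 12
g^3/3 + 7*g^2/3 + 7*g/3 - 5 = (g/3 + 1)*(g - 1)*(g + 5)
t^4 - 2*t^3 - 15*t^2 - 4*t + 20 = (t - 5)*(t - 1)*(t + 2)^2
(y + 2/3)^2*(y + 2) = y^3 + 10*y^2/3 + 28*y/9 + 8/9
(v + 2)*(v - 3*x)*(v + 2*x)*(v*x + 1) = v^4*x - v^3*x^2 + 2*v^3*x + v^3 - 6*v^2*x^3 - 2*v^2*x^2 - v^2*x + 2*v^2 - 12*v*x^3 - 6*v*x^2 - 2*v*x - 12*x^2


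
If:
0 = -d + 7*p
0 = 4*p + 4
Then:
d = -7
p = -1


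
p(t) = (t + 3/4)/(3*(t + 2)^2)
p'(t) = -2*(t + 3/4)/(3*(t + 2)^3) + 1/(3*(t + 2)^2) = (1 - 2*t)/(6*(t + 2)^3)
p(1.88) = 0.06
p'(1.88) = -0.01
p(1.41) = 0.06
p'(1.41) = -0.01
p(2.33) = 0.05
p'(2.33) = -0.01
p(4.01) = 0.04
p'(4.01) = -0.01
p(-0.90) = -0.04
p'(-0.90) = 0.35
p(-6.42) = -0.10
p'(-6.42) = -0.03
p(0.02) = 0.06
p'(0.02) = 0.02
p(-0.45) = 0.04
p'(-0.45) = 0.09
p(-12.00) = -0.04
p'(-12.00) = 0.00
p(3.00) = 0.05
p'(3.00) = -0.00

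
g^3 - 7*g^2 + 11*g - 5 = (g - 5)*(g - 1)^2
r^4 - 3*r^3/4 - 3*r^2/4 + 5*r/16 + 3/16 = (r - 1)*(r - 3/4)*(r + 1/2)^2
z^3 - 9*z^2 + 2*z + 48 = (z - 8)*(z - 3)*(z + 2)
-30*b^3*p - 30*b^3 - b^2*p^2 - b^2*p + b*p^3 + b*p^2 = (-6*b + p)*(5*b + p)*(b*p + b)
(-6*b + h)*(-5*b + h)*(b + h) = 30*b^3 + 19*b^2*h - 10*b*h^2 + h^3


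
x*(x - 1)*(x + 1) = x^3 - x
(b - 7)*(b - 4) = b^2 - 11*b + 28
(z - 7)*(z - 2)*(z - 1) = z^3 - 10*z^2 + 23*z - 14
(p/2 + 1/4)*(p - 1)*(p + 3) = p^3/2 + 5*p^2/4 - p - 3/4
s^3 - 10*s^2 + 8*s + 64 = (s - 8)*(s - 4)*(s + 2)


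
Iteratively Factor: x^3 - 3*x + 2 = (x - 1)*(x^2 + x - 2) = (x - 1)*(x + 2)*(x - 1)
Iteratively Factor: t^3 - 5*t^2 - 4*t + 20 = (t - 5)*(t^2 - 4) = (t - 5)*(t + 2)*(t - 2)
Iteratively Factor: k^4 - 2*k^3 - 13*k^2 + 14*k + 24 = (k - 2)*(k^3 - 13*k - 12) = (k - 2)*(k + 3)*(k^2 - 3*k - 4) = (k - 2)*(k + 1)*(k + 3)*(k - 4)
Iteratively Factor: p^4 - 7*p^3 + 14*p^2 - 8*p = (p - 4)*(p^3 - 3*p^2 + 2*p) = p*(p - 4)*(p^2 - 3*p + 2) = p*(p - 4)*(p - 2)*(p - 1)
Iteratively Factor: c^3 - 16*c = (c)*(c^2 - 16) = c*(c + 4)*(c - 4)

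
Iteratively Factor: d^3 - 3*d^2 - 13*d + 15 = (d + 3)*(d^2 - 6*d + 5) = (d - 1)*(d + 3)*(d - 5)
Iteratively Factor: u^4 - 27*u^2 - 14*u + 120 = (u + 4)*(u^3 - 4*u^2 - 11*u + 30) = (u + 3)*(u + 4)*(u^2 - 7*u + 10) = (u - 5)*(u + 3)*(u + 4)*(u - 2)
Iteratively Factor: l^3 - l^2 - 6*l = (l)*(l^2 - l - 6) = l*(l + 2)*(l - 3)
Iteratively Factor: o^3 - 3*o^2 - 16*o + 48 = (o + 4)*(o^2 - 7*o + 12) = (o - 3)*(o + 4)*(o - 4)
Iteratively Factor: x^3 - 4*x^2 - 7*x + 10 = (x - 1)*(x^2 - 3*x - 10) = (x - 5)*(x - 1)*(x + 2)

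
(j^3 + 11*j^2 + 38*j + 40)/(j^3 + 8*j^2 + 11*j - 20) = (j + 2)/(j - 1)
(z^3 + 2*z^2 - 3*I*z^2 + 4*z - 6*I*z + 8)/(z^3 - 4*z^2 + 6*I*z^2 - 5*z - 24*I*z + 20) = (z^2 + z*(2 - 4*I) - 8*I)/(z^2 + z*(-4 + 5*I) - 20*I)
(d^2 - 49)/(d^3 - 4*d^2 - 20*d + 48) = (d^2 - 49)/(d^3 - 4*d^2 - 20*d + 48)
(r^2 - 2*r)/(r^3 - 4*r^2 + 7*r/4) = 4*(r - 2)/(4*r^2 - 16*r + 7)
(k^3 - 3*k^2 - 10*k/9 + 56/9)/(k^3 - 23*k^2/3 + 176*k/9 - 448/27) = 3*(3*k^2 - 2*k - 8)/(9*k^2 - 48*k + 64)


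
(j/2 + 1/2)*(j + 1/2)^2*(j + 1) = j^4/2 + 3*j^3/2 + 13*j^2/8 + 3*j/4 + 1/8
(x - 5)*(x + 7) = x^2 + 2*x - 35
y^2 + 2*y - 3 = (y - 1)*(y + 3)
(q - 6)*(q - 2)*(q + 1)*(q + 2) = q^4 - 5*q^3 - 10*q^2 + 20*q + 24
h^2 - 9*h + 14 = (h - 7)*(h - 2)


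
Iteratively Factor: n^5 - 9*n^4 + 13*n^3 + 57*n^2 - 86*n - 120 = (n + 2)*(n^4 - 11*n^3 + 35*n^2 - 13*n - 60) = (n - 4)*(n + 2)*(n^3 - 7*n^2 + 7*n + 15) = (n - 4)*(n + 1)*(n + 2)*(n^2 - 8*n + 15) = (n - 4)*(n - 3)*(n + 1)*(n + 2)*(n - 5)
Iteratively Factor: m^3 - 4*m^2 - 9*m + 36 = (m + 3)*(m^2 - 7*m + 12) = (m - 3)*(m + 3)*(m - 4)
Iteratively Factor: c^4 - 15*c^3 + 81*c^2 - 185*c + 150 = (c - 5)*(c^3 - 10*c^2 + 31*c - 30) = (c - 5)^2*(c^2 - 5*c + 6) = (c - 5)^2*(c - 3)*(c - 2)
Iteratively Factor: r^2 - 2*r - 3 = (r + 1)*(r - 3)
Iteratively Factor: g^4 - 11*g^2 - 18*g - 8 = (g + 1)*(g^3 - g^2 - 10*g - 8) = (g + 1)^2*(g^2 - 2*g - 8) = (g + 1)^2*(g + 2)*(g - 4)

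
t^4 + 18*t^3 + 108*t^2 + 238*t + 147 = (t + 1)*(t + 3)*(t + 7)^2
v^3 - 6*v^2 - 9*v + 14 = (v - 7)*(v - 1)*(v + 2)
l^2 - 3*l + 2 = (l - 2)*(l - 1)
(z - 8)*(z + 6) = z^2 - 2*z - 48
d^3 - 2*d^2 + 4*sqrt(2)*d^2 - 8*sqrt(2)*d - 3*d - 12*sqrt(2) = (d - 3)*(d + 1)*(d + 4*sqrt(2))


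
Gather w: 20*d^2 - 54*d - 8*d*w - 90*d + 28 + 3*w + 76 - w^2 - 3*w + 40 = 20*d^2 - 8*d*w - 144*d - w^2 + 144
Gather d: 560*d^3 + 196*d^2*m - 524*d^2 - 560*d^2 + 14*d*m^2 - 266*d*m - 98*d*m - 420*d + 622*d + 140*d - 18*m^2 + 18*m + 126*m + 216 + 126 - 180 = 560*d^3 + d^2*(196*m - 1084) + d*(14*m^2 - 364*m + 342) - 18*m^2 + 144*m + 162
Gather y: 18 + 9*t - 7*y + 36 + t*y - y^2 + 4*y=9*t - y^2 + y*(t - 3) + 54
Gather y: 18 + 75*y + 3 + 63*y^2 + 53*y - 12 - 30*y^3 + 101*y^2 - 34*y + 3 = -30*y^3 + 164*y^2 + 94*y + 12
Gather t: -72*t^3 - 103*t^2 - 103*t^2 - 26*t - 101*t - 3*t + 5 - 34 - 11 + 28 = -72*t^3 - 206*t^2 - 130*t - 12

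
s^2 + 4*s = s*(s + 4)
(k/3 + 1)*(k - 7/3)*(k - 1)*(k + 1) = k^4/3 + 2*k^3/9 - 8*k^2/3 - 2*k/9 + 7/3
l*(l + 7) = l^2 + 7*l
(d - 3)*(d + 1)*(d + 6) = d^3 + 4*d^2 - 15*d - 18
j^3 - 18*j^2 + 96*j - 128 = (j - 8)^2*(j - 2)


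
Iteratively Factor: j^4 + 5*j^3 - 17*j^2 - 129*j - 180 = (j + 4)*(j^3 + j^2 - 21*j - 45) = (j + 3)*(j + 4)*(j^2 - 2*j - 15) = (j + 3)^2*(j + 4)*(j - 5)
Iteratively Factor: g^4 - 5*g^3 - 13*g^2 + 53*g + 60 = (g - 5)*(g^3 - 13*g - 12) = (g - 5)*(g - 4)*(g^2 + 4*g + 3) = (g - 5)*(g - 4)*(g + 1)*(g + 3)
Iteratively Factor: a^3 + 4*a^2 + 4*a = (a + 2)*(a^2 + 2*a) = (a + 2)^2*(a)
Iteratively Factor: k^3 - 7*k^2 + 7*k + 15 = (k + 1)*(k^2 - 8*k + 15) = (k - 3)*(k + 1)*(k - 5)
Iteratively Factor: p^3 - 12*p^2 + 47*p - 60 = (p - 4)*(p^2 - 8*p + 15) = (p - 4)*(p - 3)*(p - 5)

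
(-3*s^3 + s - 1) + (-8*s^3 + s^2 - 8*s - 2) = -11*s^3 + s^2 - 7*s - 3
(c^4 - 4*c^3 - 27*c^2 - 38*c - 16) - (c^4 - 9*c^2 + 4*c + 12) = -4*c^3 - 18*c^2 - 42*c - 28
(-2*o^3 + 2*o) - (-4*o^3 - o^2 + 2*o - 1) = 2*o^3 + o^2 + 1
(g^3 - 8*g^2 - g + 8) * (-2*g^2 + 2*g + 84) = -2*g^5 + 18*g^4 + 70*g^3 - 690*g^2 - 68*g + 672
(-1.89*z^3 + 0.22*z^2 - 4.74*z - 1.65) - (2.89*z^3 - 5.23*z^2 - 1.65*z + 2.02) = -4.78*z^3 + 5.45*z^2 - 3.09*z - 3.67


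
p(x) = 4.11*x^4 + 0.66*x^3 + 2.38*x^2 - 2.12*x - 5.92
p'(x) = 16.44*x^3 + 1.98*x^2 + 4.76*x - 2.12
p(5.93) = 5285.13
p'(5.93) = 3523.93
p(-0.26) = -5.20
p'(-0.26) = -3.51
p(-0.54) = -3.84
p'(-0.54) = -6.70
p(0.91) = -2.56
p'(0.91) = 16.24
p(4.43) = 1671.69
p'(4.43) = 1487.09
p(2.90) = 314.74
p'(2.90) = 429.29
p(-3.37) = 533.10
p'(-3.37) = -624.88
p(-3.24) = 456.41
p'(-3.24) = -555.92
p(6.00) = 5536.16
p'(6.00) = 3648.76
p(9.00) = 27614.63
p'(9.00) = 12185.86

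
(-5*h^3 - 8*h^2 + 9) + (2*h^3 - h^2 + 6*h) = -3*h^3 - 9*h^2 + 6*h + 9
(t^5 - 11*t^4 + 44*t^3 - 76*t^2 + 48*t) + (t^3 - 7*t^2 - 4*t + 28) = t^5 - 11*t^4 + 45*t^3 - 83*t^2 + 44*t + 28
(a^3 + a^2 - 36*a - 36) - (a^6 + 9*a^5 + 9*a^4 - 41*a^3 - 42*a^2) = -a^6 - 9*a^5 - 9*a^4 + 42*a^3 + 43*a^2 - 36*a - 36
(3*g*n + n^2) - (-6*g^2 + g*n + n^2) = 6*g^2 + 2*g*n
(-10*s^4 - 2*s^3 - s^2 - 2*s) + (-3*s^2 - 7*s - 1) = -10*s^4 - 2*s^3 - 4*s^2 - 9*s - 1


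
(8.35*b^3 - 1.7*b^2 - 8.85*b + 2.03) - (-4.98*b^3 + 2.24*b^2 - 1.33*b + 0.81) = 13.33*b^3 - 3.94*b^2 - 7.52*b + 1.22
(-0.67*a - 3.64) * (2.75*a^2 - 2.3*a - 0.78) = -1.8425*a^3 - 8.469*a^2 + 8.8946*a + 2.8392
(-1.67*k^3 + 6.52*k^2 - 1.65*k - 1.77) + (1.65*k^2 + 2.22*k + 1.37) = -1.67*k^3 + 8.17*k^2 + 0.57*k - 0.4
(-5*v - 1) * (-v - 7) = 5*v^2 + 36*v + 7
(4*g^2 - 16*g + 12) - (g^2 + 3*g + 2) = 3*g^2 - 19*g + 10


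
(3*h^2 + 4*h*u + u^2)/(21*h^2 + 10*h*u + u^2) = (h + u)/(7*h + u)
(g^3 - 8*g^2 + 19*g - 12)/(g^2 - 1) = (g^2 - 7*g + 12)/(g + 1)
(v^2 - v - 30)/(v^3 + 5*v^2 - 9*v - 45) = (v - 6)/(v^2 - 9)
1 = 1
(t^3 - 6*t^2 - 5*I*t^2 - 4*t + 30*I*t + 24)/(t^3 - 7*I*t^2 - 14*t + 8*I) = (t - 6)/(t - 2*I)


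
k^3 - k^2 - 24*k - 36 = (k - 6)*(k + 2)*(k + 3)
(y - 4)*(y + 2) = y^2 - 2*y - 8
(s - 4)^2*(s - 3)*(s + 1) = s^4 - 10*s^3 + 29*s^2 - 8*s - 48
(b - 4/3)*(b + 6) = b^2 + 14*b/3 - 8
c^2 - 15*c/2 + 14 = (c - 4)*(c - 7/2)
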